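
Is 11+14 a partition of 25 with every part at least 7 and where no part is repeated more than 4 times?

Yes

The parts sum to 25, and the condition 'every summand is at least 7' holds; the condition 'no summand is used more than 4 times' holds.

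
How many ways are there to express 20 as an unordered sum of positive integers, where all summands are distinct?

64

There are too many to list fully; the first 12 (by largest part) are:
20
1 + 19
2 + 18
3 + 17
1 + 2 + 17
4 + 16
1 + 3 + 16
5 + 15
1 + 4 + 15
2 + 3 + 15
6 + 14
1 + 5 + 14
…and 52 more, for 64 total.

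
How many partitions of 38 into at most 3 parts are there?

140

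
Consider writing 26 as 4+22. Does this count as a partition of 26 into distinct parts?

The parts sum to 26, and the condition 'all summands are distinct' holds.

Yes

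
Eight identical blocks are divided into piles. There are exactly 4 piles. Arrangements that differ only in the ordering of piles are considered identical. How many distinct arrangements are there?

5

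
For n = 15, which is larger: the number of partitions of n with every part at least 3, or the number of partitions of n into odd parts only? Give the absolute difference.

Partitions of 15 with every part at least 3: 17.
Partitions of 15 into odd parts only: 27.
|17 − 27| = 10.

10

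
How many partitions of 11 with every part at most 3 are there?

Enumerating:
2, 3, 3, 3
1, 1, 3, 3, 3
1, 2, 2, 3, 3
1, 1, 1, 2, 3, 3
1, 1, 1, 1, 1, 3, 3
2, 2, 2, 2, 3
1, 1, 2, 2, 2, 3
1, 1, 1, 1, 2, 2, 3
1, 1, 1, 1, 1, 1, 2, 3
1, 1, 1, 1, 1, 1, 1, 1, 3
1, 2, 2, 2, 2, 2
1, 1, 1, 2, 2, 2, 2
1, 1, 1, 1, 1, 2, 2, 2
1, 1, 1, 1, 1, 1, 1, 2, 2
1, 1, 1, 1, 1, 1, 1, 1, 1, 2
1, 1, 1, 1, 1, 1, 1, 1, 1, 1, 1

16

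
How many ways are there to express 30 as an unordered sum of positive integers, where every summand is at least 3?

Systematic enumeration (by largest part, then next-largest, …) yields 331.

331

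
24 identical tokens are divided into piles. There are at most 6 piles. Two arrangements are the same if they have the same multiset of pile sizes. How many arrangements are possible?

532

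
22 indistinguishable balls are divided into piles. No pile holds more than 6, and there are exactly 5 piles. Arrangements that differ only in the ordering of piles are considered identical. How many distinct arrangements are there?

The partitions of 22 that satisfy the conditions:
6, 6, 6, 3, 1
6, 6, 6, 2, 2
6, 6, 5, 4, 1
6, 6, 5, 3, 2
6, 6, 4, 4, 2
6, 6, 4, 3, 3
6, 5, 5, 5, 1
6, 5, 5, 4, 2
6, 5, 5, 3, 3
6, 5, 4, 4, 3
6, 4, 4, 4, 4
5, 5, 5, 5, 2
5, 5, 5, 4, 3
5, 5, 4, 4, 4

14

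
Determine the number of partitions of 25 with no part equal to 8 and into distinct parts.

111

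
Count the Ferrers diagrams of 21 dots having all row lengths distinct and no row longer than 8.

13

They are:
6,7,8
1,5,7,8
2,4,7,8
1,2,3,7,8
2,5,6,8
3,4,6,8
1,2,4,6,8
1,3,4,5,8
3,5,6,7
1,2,5,6,7
1,3,4,6,7
2,3,4,5,7
1,2,3,4,5,6
That's 13 in total.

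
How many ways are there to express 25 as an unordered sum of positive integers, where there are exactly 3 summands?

52

There are too many to list fully; the first 12 (by largest part) are:
23+1+1
22+2+1
21+3+1
21+2+2
20+4+1
20+3+2
19+5+1
19+4+2
19+3+3
18+6+1
18+5+2
18+4+3
…and 40 more, for 52 total.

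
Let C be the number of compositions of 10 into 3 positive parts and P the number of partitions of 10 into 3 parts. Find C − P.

28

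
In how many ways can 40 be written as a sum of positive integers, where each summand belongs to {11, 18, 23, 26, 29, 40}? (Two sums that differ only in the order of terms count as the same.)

Listing the qualifying partitions of 40:
40
29+11
18+11+11
Counting gives 3.

3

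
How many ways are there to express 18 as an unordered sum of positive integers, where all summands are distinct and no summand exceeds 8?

14

Enumerating:
8+7+3
8+7+2+1
8+6+4
8+6+3+1
8+5+4+1
8+5+3+2
8+4+3+2+1
7+6+5
7+6+4+1
7+6+3+2
7+5+4+2
7+5+3+2+1
6+5+4+3
6+5+4+2+1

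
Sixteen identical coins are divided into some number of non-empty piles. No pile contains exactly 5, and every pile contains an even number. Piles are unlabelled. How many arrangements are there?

Listing the qualifying partitions of 16:
16
14,2
12,4
12,2,2
10,6
10,4,2
10,2,2,2
8,8
8,6,2
8,4,4
8,4,2,2
8,2,2,2,2
6,6,4
6,6,2,2
6,4,4,2
6,4,2,2,2
6,2,2,2,2,2
4,4,4,4
4,4,4,2,2
4,4,2,2,2,2
4,2,2,2,2,2,2
2,2,2,2,2,2,2,2

22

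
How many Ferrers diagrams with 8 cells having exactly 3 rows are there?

5

Listing the qualifying partitions of 8:
6, 1, 1
5, 2, 1
4, 3, 1
4, 2, 2
3, 3, 2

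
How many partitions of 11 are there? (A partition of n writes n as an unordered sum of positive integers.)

A partial list (first 12 by largest part):
11
10 + 1
9 + 2
9 + 1 + 1
8 + 3
8 + 2 + 1
8 + 1 + 1 + 1
7 + 4
7 + 3 + 1
7 + 2 + 2
7 + 2 + 1 + 1
7 + 1 + 1 + 1 + 1
…and 44 more, for 56 total.

56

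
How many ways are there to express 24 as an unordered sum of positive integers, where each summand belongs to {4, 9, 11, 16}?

They are:
16, 4, 4
11, 9, 4
4, 4, 4, 4, 4, 4
Counting gives 3.

3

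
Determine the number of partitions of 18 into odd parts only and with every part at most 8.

There are too many to list fully; the first 12 (by largest part) are:
7 + 7 + 3 + 1
7 + 7 + 1 + 1 + 1 + 1
7 + 5 + 5 + 1
7 + 5 + 3 + 3
7 + 5 + 3 + 1 + 1 + 1
7 + 5 + 1 + 1 + 1 + 1 + 1 + 1
7 + 3 + 3 + 3 + 1 + 1
7 + 3 + 3 + 1 + 1 + 1 + 1 + 1
7 + 3 + 1 + 1 + 1 + 1 + 1 + 1 + 1 + 1
7 + 1 + 1 + 1 + 1 + 1 + 1 + 1 + 1 + 1 + 1 + 1
5 + 5 + 5 + 3
5 + 5 + 5 + 1 + 1 + 1
…and 15 more, for 27 total.

27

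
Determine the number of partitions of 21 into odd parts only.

Counting exhaustively, 76 partitions satisfy the conditions.

76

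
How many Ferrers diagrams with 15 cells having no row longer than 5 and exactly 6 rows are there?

14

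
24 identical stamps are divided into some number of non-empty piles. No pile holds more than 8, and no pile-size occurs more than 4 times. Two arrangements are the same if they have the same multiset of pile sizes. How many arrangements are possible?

451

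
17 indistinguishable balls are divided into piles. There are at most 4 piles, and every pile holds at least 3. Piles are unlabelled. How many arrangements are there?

The partitions of 17 that satisfy the conditions:
17
14 + 3
13 + 4
12 + 5
11 + 6
11 + 3 + 3
10 + 7
10 + 4 + 3
9 + 8
9 + 5 + 3
9 + 4 + 4
8 + 6 + 3
8 + 5 + 4
8 + 3 + 3 + 3
7 + 7 + 3
7 + 6 + 4
7 + 5 + 5
7 + 4 + 3 + 3
6 + 6 + 5
6 + 5 + 3 + 3
6 + 4 + 4 + 3
5 + 5 + 4 + 3
5 + 4 + 4 + 4

23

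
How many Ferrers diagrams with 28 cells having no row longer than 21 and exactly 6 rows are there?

389

A full systematic count gives 389.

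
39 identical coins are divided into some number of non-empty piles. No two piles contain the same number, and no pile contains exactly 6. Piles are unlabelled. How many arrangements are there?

671

A full systematic count gives 671.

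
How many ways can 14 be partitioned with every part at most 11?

131

Enumerating by decreasing first part gives 131 partitions in all.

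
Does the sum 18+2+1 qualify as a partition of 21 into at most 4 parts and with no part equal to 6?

Yes

The parts sum to 21, and the condition 'there are at most 4 summands' holds; the condition 'no summand equals 6' holds.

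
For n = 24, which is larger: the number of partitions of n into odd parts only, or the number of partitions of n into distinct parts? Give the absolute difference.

0

Partitions of 24 into odd parts only: 122.
Partitions of 24 into distinct parts: 122.
|122 − 122| = 0.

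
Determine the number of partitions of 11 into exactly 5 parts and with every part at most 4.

Listing the qualifying partitions of 11:
4 + 4 + 1 + 1 + 1
4 + 3 + 2 + 1 + 1
4 + 2 + 2 + 2 + 1
3 + 3 + 3 + 1 + 1
3 + 3 + 2 + 2 + 1
3 + 2 + 2 + 2 + 2

6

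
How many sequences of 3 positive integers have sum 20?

171

Place 2 bars in the 19 internal gaps of a row of 20 dots: C(19,2) = 171.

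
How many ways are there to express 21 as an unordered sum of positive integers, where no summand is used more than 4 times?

505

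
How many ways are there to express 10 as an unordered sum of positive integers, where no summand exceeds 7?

A partial list (first 12 by largest part):
7,3
7,2,1
7,1,1,1
6,4
6,3,1
6,2,2
6,2,1,1
6,1,1,1,1
5,5
5,4,1
5,3,2
5,3,1,1
…and 26 more, for 38 total.

38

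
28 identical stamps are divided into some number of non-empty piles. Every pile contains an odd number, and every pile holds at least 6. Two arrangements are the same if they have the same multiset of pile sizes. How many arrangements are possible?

They are:
21+7
19+9
17+11
15+13
7+7+7+7
Counting gives 5.

5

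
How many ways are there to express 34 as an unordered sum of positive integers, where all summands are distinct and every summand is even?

38

A partial list (first 12 by largest part):
34
32,2
30,4
28,6
28,4,2
26,8
26,6,2
24,10
24,8,2
24,6,4
22,12
22,10,2
…and 26 more, for 38 total.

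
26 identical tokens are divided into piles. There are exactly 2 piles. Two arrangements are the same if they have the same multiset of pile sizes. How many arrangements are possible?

Enumerating:
1,25
2,24
3,23
4,22
5,21
6,20
7,19
8,18
9,17
10,16
11,15
12,14
13,13
That's 13 in total.

13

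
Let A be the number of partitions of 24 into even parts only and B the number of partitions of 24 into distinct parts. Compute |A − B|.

Partitions of 24 into even parts only: 77.
Partitions of 24 into distinct parts: 122.
|77 − 122| = 45.

45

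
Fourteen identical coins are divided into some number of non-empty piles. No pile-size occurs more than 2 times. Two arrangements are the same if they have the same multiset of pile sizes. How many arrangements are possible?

57

A partial list (first 12 by largest part):
14
1,13
2,12
1,1,12
3,11
1,2,11
4,10
1,3,10
2,2,10
1,1,2,10
5,9
1,4,9
…and 45 more, for 57 total.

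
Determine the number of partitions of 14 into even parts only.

15

Enumerating:
14
12 + 2
10 + 4
10 + 2 + 2
8 + 6
8 + 4 + 2
8 + 2 + 2 + 2
6 + 6 + 2
6 + 4 + 4
6 + 4 + 2 + 2
6 + 2 + 2 + 2 + 2
4 + 4 + 4 + 2
4 + 4 + 2 + 2 + 2
4 + 2 + 2 + 2 + 2 + 2
2 + 2 + 2 + 2 + 2 + 2 + 2
That's 15 in total.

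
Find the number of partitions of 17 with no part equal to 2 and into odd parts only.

38

There are too many to list fully; the first 12 (by largest part) are:
17
15,1,1
13,3,1
13,1,1,1,1
11,5,1
11,3,3
11,3,1,1,1
11,1,1,1,1,1,1
9,7,1
9,5,3
9,5,1,1,1
9,3,3,1,1
…and 26 more, for 38 total.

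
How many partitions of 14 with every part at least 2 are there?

There are too many to list fully; the first 12 (by largest part) are:
14
12, 2
11, 3
10, 4
10, 2, 2
9, 5
9, 3, 2
8, 6
8, 4, 2
8, 3, 3
8, 2, 2, 2
7, 7
…and 22 more, for 34 total.

34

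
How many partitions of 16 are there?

231

There are 231 such partitions.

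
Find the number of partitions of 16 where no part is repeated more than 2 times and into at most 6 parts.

A full systematic count gives 88.

88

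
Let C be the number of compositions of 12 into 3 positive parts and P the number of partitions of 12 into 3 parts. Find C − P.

43

Ordered (compositions into 3 parts): C(11,2) = 55.
Unordered (partitions into 3 parts): 12.
Difference: 55 − 12 = 43.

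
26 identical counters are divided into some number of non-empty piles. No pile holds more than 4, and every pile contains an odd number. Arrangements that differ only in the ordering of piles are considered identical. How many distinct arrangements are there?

9

They are:
3, 3, 3, 3, 3, 3, 3, 3, 1, 1
3, 3, 3, 3, 3, 3, 3, 1, 1, 1, 1, 1
3, 3, 3, 3, 3, 3, 1, 1, 1, 1, 1, 1, 1, 1
3, 3, 3, 3, 3, 1, 1, 1, 1, 1, 1, 1, 1, 1, 1, 1
3, 3, 3, 3, 1, 1, 1, 1, 1, 1, 1, 1, 1, 1, 1, 1, 1, 1
3, 3, 3, 1, 1, 1, 1, 1, 1, 1, 1, 1, 1, 1, 1, 1, 1, 1, 1, 1
3, 3, 1, 1, 1, 1, 1, 1, 1, 1, 1, 1, 1, 1, 1, 1, 1, 1, 1, 1, 1, 1
3, 1, 1, 1, 1, 1, 1, 1, 1, 1, 1, 1, 1, 1, 1, 1, 1, 1, 1, 1, 1, 1, 1, 1
1, 1, 1, 1, 1, 1, 1, 1, 1, 1, 1, 1, 1, 1, 1, 1, 1, 1, 1, 1, 1, 1, 1, 1, 1, 1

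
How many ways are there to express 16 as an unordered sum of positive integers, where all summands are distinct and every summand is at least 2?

They are:
16
14 + 2
13 + 3
12 + 4
11 + 5
11 + 3 + 2
10 + 6
10 + 4 + 2
9 + 7
9 + 5 + 2
9 + 4 + 3
8 + 6 + 2
8 + 5 + 3
7 + 6 + 3
7 + 5 + 4
7 + 4 + 3 + 2
6 + 5 + 3 + 2
That's 17 in total.

17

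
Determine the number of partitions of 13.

101

Counting exhaustively, 101 partitions satisfy the conditions.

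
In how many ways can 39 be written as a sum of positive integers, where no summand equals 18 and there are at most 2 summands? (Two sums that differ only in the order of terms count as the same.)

19

Enumerating:
39
38 + 1
37 + 2
36 + 3
35 + 4
34 + 5
33 + 6
32 + 7
31 + 8
30 + 9
29 + 10
28 + 11
27 + 12
26 + 13
25 + 14
24 + 15
23 + 16
22 + 17
20 + 19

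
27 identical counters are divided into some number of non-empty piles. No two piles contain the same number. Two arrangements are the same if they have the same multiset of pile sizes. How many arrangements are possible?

192

Enumerating by decreasing first part gives 192 partitions in all.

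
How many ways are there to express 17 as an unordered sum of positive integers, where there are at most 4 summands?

Systematic enumeration (by largest part, then next-largest, …) yields 72.

72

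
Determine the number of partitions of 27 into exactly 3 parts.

61

There are too many to list fully; the first 12 (by largest part) are:
25, 1, 1
24, 2, 1
23, 3, 1
23, 2, 2
22, 4, 1
22, 3, 2
21, 5, 1
21, 4, 2
21, 3, 3
20, 6, 1
20, 5, 2
20, 4, 3
…and 49 more, for 61 total.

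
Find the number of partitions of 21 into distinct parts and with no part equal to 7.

58

There are too many to list fully; the first 12 (by largest part) are:
21
20 + 1
19 + 2
18 + 3
18 + 2 + 1
17 + 4
17 + 3 + 1
16 + 5
16 + 4 + 1
16 + 3 + 2
15 + 6
15 + 5 + 1
…and 46 more, for 58 total.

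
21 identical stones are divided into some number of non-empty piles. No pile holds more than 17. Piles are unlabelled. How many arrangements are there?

785

Systematic enumeration (by largest part, then next-largest, …) yields 785.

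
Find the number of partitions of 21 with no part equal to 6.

616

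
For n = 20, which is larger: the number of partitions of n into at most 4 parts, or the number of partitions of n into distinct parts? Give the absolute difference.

Partitions of 20 into at most 4 parts: 108.
Partitions of 20 into distinct parts: 64.
|108 − 64| = 44.

44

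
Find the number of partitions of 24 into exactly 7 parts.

201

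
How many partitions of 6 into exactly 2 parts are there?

They are:
1, 5
2, 4
3, 3
Counting gives 3.

3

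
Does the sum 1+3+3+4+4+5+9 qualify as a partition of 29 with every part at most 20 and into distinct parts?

The parts sum to 29, and the condition 'all summands are distinct' is violated.

No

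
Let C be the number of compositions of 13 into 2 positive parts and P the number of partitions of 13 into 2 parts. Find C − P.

Ordered (compositions into 2 parts): C(12,1) = 12.
Unordered (partitions into 2 parts): 6.
Difference: 12 − 6 = 6.

6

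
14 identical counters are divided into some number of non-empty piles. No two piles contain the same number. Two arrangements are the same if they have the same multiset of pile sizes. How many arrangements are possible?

Listing the qualifying partitions of 14:
14
13+1
12+2
11+3
11+2+1
10+4
10+3+1
9+5
9+4+1
9+3+2
8+6
8+5+1
8+4+2
8+3+2+1
7+6+1
7+5+2
7+4+3
7+4+2+1
6+5+3
6+5+2+1
6+4+3+1
5+4+3+2
Counting gives 22.

22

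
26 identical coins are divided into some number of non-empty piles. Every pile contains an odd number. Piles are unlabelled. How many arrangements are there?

Counting exhaustively, 165 partitions satisfy the conditions.

165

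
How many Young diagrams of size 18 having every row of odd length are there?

46

A partial list (first 12 by largest part):
17,1
15,3
15,1,1,1
13,5
13,3,1,1
13,1,1,1,1,1
11,7
11,5,1,1
11,3,3,1
11,3,1,1,1,1
11,1,1,1,1,1,1,1
9,9
…and 34 more, for 46 total.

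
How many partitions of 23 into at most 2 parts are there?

12

Enumerating:
23
22,1
21,2
20,3
19,4
18,5
17,6
16,7
15,8
14,9
13,10
12,11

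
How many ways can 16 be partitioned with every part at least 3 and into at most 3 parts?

They are:
16
13, 3
12, 4
11, 5
10, 6
10, 3, 3
9, 7
9, 4, 3
8, 8
8, 5, 3
8, 4, 4
7, 6, 3
7, 5, 4
6, 6, 4
6, 5, 5

15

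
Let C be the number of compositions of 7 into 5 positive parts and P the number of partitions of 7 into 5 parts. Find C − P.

13

Compositions: C(6,4) = 15.
Partitions of 7 into exactly 5 parts: 2.
Difference: 15 − 2 = 13.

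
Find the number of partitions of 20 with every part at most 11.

There are 560 such partitions.

560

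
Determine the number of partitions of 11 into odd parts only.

12

They are:
11
1,1,9
1,3,7
1,1,1,1,7
1,5,5
3,3,5
1,1,1,3,5
1,1,1,1,1,1,5
1,1,3,3,3
1,1,1,1,1,3,3
1,1,1,1,1,1,1,1,3
1,1,1,1,1,1,1,1,1,1,1
That's 12 in total.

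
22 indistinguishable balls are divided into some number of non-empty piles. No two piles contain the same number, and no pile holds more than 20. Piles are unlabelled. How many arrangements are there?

87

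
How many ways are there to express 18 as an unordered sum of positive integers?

385

Direct enumeration gives 385 partitions.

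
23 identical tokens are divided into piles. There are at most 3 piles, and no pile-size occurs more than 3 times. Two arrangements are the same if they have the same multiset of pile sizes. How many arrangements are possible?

A partial list (first 12 by largest part):
23
22+1
21+2
21+1+1
20+3
20+2+1
19+4
19+3+1
19+2+2
18+5
18+4+1
18+3+2
…and 44 more, for 56 total.

56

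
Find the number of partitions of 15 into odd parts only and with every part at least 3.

The partitions of 15 that satisfy the conditions:
15
3,3,9
3,5,7
5,5,5
3,3,3,3,3

5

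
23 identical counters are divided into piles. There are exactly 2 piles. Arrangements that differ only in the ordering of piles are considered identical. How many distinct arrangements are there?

11

Listing the qualifying partitions of 23:
22,1
21,2
20,3
19,4
18,5
17,6
16,7
15,8
14,9
13,10
12,11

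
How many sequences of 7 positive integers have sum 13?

Place 6 bars in the 12 internal gaps of a row of 13 dots: C(12,6) = 924.

924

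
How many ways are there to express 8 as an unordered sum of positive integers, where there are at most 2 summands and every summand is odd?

The partitions of 8 that satisfy the conditions:
7 + 1
5 + 3
That's 2 in total.

2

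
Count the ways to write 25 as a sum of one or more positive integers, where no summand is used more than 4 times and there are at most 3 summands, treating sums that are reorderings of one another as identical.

65

A partial list (first 12 by largest part):
25
24, 1
23, 2
23, 1, 1
22, 3
22, 2, 1
21, 4
21, 3, 1
21, 2, 2
20, 5
20, 4, 1
20, 3, 2
…and 53 more, for 65 total.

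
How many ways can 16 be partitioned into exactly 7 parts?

28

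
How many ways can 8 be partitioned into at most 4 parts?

15

Listing the qualifying partitions of 8:
8
1, 7
2, 6
1, 1, 6
3, 5
1, 2, 5
1, 1, 1, 5
4, 4
1, 3, 4
2, 2, 4
1, 1, 2, 4
2, 3, 3
1, 1, 3, 3
1, 2, 2, 3
2, 2, 2, 2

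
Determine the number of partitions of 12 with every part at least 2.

21

They are:
12
10 + 2
9 + 3
8 + 4
8 + 2 + 2
7 + 5
7 + 3 + 2
6 + 6
6 + 4 + 2
6 + 3 + 3
6 + 2 + 2 + 2
5 + 5 + 2
5 + 4 + 3
5 + 3 + 2 + 2
4 + 4 + 4
4 + 4 + 2 + 2
4 + 3 + 3 + 2
4 + 2 + 2 + 2 + 2
3 + 3 + 3 + 3
3 + 3 + 2 + 2 + 2
2 + 2 + 2 + 2 + 2 + 2
Counting gives 21.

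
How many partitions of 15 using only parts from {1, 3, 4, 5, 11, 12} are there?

There are too many to list fully; the first 12 (by largest part) are:
12 + 3
12 + 1 + 1 + 1
11 + 4
11 + 3 + 1
11 + 1 + 1 + 1 + 1
5 + 5 + 5
5 + 5 + 4 + 1
5 + 5 + 3 + 1 + 1
5 + 5 + 1 + 1 + 1 + 1 + 1
5 + 4 + 4 + 1 + 1
5 + 4 + 3 + 3
5 + 4 + 3 + 1 + 1 + 1
…and 20 more, for 32 total.

32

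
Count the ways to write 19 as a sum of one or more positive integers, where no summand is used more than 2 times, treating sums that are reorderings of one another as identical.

Enumerating by decreasing first part gives 163 partitions in all.

163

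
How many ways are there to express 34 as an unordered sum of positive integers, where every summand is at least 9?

Enumerating:
34
25 + 9
24 + 10
23 + 11
22 + 12
21 + 13
20 + 14
19 + 15
18 + 16
17 + 17
16 + 9 + 9
15 + 10 + 9
14 + 11 + 9
14 + 10 + 10
13 + 12 + 9
13 + 11 + 10
12 + 12 + 10
12 + 11 + 11

18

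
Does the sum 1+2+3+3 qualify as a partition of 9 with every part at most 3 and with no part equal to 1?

No

The parts sum to 9, and the condition 'no summand equals 1' is violated.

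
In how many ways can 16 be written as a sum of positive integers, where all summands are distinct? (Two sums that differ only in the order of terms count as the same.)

32

There are too many to list fully; the first 12 (by largest part) are:
16
15 + 1
14 + 2
13 + 3
13 + 2 + 1
12 + 4
12 + 3 + 1
11 + 5
11 + 4 + 1
11 + 3 + 2
10 + 6
10 + 5 + 1
…and 20 more, for 32 total.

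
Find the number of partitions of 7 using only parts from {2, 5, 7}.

2

They are:
7
5 + 2
That's 2 in total.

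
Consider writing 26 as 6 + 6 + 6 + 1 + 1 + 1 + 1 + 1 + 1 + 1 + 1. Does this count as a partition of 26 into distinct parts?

No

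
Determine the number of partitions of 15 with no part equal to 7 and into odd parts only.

The partitions of 15 that satisfy the conditions:
15
1 + 1 + 13
1 + 3 + 11
1 + 1 + 1 + 1 + 11
1 + 5 + 9
3 + 3 + 9
1 + 1 + 1 + 3 + 9
1 + 1 + 1 + 1 + 1 + 1 + 9
5 + 5 + 5
1 + 1 + 3 + 5 + 5
1 + 1 + 1 + 1 + 1 + 5 + 5
1 + 3 + 3 + 3 + 5
1 + 1 + 1 + 1 + 3 + 3 + 5
1 + 1 + 1 + 1 + 1 + 1 + 1 + 3 + 5
1 + 1 + 1 + 1 + 1 + 1 + 1 + 1 + 1 + 1 + 5
3 + 3 + 3 + 3 + 3
1 + 1 + 1 + 3 + 3 + 3 + 3
1 + 1 + 1 + 1 + 1 + 1 + 3 + 3 + 3
1 + 1 + 1 + 1 + 1 + 1 + 1 + 1 + 1 + 3 + 3
1 + 1 + 1 + 1 + 1 + 1 + 1 + 1 + 1 + 1 + 1 + 1 + 3
1 + 1 + 1 + 1 + 1 + 1 + 1 + 1 + 1 + 1 + 1 + 1 + 1 + 1 + 1
That's 21 in total.

21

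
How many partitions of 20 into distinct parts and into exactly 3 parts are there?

24

Enumerating:
17, 2, 1
16, 3, 1
15, 4, 1
15, 3, 2
14, 5, 1
14, 4, 2
13, 6, 1
13, 5, 2
13, 4, 3
12, 7, 1
12, 6, 2
12, 5, 3
11, 8, 1
11, 7, 2
11, 6, 3
11, 5, 4
10, 9, 1
10, 8, 2
10, 7, 3
10, 6, 4
9, 8, 3
9, 7, 4
9, 6, 5
8, 7, 5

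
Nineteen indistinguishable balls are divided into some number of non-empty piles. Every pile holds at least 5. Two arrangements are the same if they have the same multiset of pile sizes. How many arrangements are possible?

10

Listing the qualifying partitions of 19:
19
14,5
13,6
12,7
11,8
10,9
9,5,5
8,6,5
7,7,5
7,6,6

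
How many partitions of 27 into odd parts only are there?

192

Enumerating by decreasing first part gives 192 partitions in all.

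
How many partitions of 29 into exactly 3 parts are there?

70

A partial list (first 12 by largest part):
27+1+1
26+2+1
25+3+1
25+2+2
24+4+1
24+3+2
23+5+1
23+4+2
23+3+3
22+6+1
22+5+2
22+4+3
…and 58 more, for 70 total.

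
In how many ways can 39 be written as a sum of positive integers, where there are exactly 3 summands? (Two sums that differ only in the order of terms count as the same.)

Enumerating by decreasing first part gives 127 partitions in all.

127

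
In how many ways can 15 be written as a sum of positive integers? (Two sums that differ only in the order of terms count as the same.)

176

A full systematic count gives 176.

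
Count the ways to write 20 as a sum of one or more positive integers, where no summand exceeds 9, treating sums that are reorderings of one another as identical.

488

Counting exhaustively, 488 partitions satisfy the conditions.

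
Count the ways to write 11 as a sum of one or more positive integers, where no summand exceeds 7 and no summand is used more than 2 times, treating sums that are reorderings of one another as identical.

21

They are:
4 + 7
1 + 3 + 7
2 + 2 + 7
1 + 1 + 2 + 7
5 + 6
1 + 4 + 6
2 + 3 + 6
1 + 1 + 3 + 6
1 + 2 + 2 + 6
1 + 5 + 5
2 + 4 + 5
1 + 1 + 4 + 5
3 + 3 + 5
1 + 2 + 3 + 5
1 + 1 + 2 + 2 + 5
3 + 4 + 4
1 + 2 + 4 + 4
1 + 3 + 3 + 4
2 + 2 + 3 + 4
1 + 1 + 2 + 3 + 4
1 + 2 + 2 + 3 + 3
That's 21 in total.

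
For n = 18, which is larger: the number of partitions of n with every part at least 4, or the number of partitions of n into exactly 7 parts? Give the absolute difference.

Partitions of 18 with every part at least 4: 16.
Partitions of 18 into exactly 7 parts: 49.
|16 − 49| = 33.

33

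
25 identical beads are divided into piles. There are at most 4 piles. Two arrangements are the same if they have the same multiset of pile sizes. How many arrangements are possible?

185

Counting exhaustively, 185 partitions satisfy the conditions.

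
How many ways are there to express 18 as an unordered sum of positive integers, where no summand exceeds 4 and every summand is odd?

Enumerating:
3+3+3+3+3+3
3+3+3+3+3+1+1+1
3+3+3+3+1+1+1+1+1+1
3+3+3+1+1+1+1+1+1+1+1+1
3+3+1+1+1+1+1+1+1+1+1+1+1+1
3+1+1+1+1+1+1+1+1+1+1+1+1+1+1+1
1+1+1+1+1+1+1+1+1+1+1+1+1+1+1+1+1+1

7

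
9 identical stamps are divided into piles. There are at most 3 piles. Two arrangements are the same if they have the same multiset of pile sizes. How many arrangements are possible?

Enumerating:
9
8+1
7+2
7+1+1
6+3
6+2+1
5+4
5+3+1
5+2+2
4+4+1
4+3+2
3+3+3
That's 12 in total.

12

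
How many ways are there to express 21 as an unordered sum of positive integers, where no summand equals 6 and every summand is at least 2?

A full systematic count gives 124.

124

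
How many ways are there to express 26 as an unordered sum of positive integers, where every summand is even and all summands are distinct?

18

They are:
26
24,2
22,4
20,6
20,4,2
18,8
18,6,2
16,10
16,8,2
16,6,4
14,12
14,10,2
14,8,4
14,6,4,2
12,10,4
12,8,6
12,8,4,2
10,8,6,2
That's 18 in total.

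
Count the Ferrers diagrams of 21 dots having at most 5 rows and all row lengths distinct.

Enumerating by decreasing first part gives 75 partitions in all.

75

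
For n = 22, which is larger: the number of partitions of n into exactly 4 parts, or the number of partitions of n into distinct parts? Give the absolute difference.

5

Partitions of 22 into exactly 4 parts: 84.
Partitions of 22 into distinct parts: 89.
|84 − 89| = 5.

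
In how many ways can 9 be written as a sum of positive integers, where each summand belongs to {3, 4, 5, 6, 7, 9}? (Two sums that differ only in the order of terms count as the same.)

4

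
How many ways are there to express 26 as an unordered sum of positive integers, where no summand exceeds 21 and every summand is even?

97

A full systematic count gives 97.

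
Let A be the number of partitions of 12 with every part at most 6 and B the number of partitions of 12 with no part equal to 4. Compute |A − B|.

3

Partitions of 12 with every part at most 6: 58.
Partitions of 12 with no part equal to 4: 55.
|58 − 55| = 3.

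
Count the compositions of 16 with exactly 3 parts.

105

By stars and bars with positive parts, the count is C(15,2) = 105.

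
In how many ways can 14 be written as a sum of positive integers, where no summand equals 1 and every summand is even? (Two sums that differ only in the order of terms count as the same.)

15

They are:
14
12+2
10+4
10+2+2
8+6
8+4+2
8+2+2+2
6+6+2
6+4+4
6+4+2+2
6+2+2+2+2
4+4+4+2
4+4+2+2+2
4+2+2+2+2+2
2+2+2+2+2+2+2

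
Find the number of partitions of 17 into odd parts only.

38

There are too many to list fully; the first 12 (by largest part) are:
17
15 + 1 + 1
13 + 3 + 1
13 + 1 + 1 + 1 + 1
11 + 5 + 1
11 + 3 + 3
11 + 3 + 1 + 1 + 1
11 + 1 + 1 + 1 + 1 + 1 + 1
9 + 7 + 1
9 + 5 + 3
9 + 5 + 1 + 1 + 1
9 + 3 + 3 + 1 + 1
…and 26 more, for 38 total.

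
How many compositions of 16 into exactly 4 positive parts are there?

By stars and bars with positive parts, the count is C(15,3) = 455.

455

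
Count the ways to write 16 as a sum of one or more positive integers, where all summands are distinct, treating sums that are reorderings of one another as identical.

A partial list (first 12 by largest part):
16
15, 1
14, 2
13, 3
13, 2, 1
12, 4
12, 3, 1
11, 5
11, 4, 1
11, 3, 2
10, 6
10, 5, 1
…and 20 more, for 32 total.

32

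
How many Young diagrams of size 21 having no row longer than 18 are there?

Direct enumeration gives 788 partitions.

788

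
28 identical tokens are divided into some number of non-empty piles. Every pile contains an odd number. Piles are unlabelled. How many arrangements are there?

Direct enumeration gives 222 partitions.

222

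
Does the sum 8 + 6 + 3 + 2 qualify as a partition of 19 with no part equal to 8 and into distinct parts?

No

The parts sum to 19, and the condition 'no summand equals 8' is violated.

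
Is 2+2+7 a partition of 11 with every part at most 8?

The parts sum to 11, and the condition 'no summand exceeds 8' holds.

Yes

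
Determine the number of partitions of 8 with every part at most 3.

10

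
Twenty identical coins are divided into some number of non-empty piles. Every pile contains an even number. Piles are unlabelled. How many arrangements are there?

42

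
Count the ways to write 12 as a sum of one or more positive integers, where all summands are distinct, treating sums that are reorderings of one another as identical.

Listing the qualifying partitions of 12:
12
11 + 1
10 + 2
9 + 3
9 + 2 + 1
8 + 4
8 + 3 + 1
7 + 5
7 + 4 + 1
7 + 3 + 2
6 + 5 + 1
6 + 4 + 2
6 + 3 + 2 + 1
5 + 4 + 3
5 + 4 + 2 + 1

15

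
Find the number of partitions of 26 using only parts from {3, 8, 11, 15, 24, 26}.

5

They are:
26
15, 11
15, 8, 3
11, 3, 3, 3, 3, 3
8, 3, 3, 3, 3, 3, 3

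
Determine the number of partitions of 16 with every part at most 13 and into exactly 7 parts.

28

There are too many to list fully; the first 12 (by largest part) are:
10, 1, 1, 1, 1, 1, 1
9, 2, 1, 1, 1, 1, 1
8, 3, 1, 1, 1, 1, 1
8, 2, 2, 1, 1, 1, 1
7, 4, 1, 1, 1, 1, 1
7, 3, 2, 1, 1, 1, 1
7, 2, 2, 2, 1, 1, 1
6, 5, 1, 1, 1, 1, 1
6, 4, 2, 1, 1, 1, 1
6, 3, 3, 1, 1, 1, 1
6, 3, 2, 2, 1, 1, 1
6, 2, 2, 2, 2, 1, 1
…and 16 more, for 28 total.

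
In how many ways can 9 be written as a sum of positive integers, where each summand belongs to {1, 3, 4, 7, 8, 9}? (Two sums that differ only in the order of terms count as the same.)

Enumerating:
9
8+1
7+1+1
4+4+1
4+3+1+1
4+1+1+1+1+1
3+3+3
3+3+1+1+1
3+1+1+1+1+1+1
1+1+1+1+1+1+1+1+1

10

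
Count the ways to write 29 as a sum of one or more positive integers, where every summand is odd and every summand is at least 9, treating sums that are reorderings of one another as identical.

2

Listing the qualifying partitions of 29:
29
11,9,9
That's 2 in total.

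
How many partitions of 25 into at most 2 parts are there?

The partitions of 25 that satisfy the conditions:
25
24,1
23,2
22,3
21,4
20,5
19,6
18,7
17,8
16,9
15,10
14,11
13,12

13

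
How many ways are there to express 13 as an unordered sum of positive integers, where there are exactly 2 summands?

Enumerating:
1+12
2+11
3+10
4+9
5+8
6+7
Counting gives 6.

6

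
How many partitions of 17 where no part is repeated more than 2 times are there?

Enumerating by decreasing first part gives 108 partitions in all.

108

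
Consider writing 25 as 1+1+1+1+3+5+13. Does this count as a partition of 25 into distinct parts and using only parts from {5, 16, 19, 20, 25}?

No

The parts sum to 25, and the condition 'all summands are distinct' is violated.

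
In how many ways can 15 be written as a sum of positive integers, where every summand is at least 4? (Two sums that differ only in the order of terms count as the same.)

8

The partitions of 15 that satisfy the conditions:
15
11 + 4
10 + 5
9 + 6
8 + 7
7 + 4 + 4
6 + 5 + 4
5 + 5 + 5
That's 8 in total.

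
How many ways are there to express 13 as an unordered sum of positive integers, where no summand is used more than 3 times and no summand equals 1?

Enumerating:
13
11+2
10+3
9+4
9+2+2
8+5
8+3+2
7+6
7+4+2
7+3+3
7+2+2+2
6+5+2
6+4+3
6+3+2+2
5+5+3
5+4+4
5+4+2+2
5+3+3+2
4+4+3+2
4+3+3+3
4+3+2+2+2
3+3+3+2+2

22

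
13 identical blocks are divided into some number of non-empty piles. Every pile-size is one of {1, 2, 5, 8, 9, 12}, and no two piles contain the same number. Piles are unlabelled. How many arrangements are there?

2

They are:
12,1
8,5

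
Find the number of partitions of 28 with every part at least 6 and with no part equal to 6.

They are:
28
21 + 7
20 + 8
19 + 9
18 + 10
17 + 11
16 + 12
15 + 13
14 + 14
14 + 7 + 7
13 + 8 + 7
12 + 9 + 7
12 + 8 + 8
11 + 10 + 7
11 + 9 + 8
10 + 10 + 8
10 + 9 + 9
7 + 7 + 7 + 7

18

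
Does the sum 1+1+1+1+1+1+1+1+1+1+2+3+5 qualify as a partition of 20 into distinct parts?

No

The parts sum to 20, and the condition 'all summands are distinct' is violated.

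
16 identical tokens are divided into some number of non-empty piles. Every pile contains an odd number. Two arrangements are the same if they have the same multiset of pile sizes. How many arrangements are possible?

32

A partial list (first 12 by largest part):
15+1
13+3
13+1+1+1
11+5
11+3+1+1
11+1+1+1+1+1
9+7
9+5+1+1
9+3+3+1
9+3+1+1+1+1
9+1+1+1+1+1+1+1
7+7+1+1
…and 20 more, for 32 total.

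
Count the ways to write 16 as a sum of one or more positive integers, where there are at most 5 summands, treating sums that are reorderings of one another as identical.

Counting exhaustively, 101 partitions satisfy the conditions.

101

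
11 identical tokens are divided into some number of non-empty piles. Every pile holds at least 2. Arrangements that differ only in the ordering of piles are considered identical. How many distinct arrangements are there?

14

They are:
11
9 + 2
8 + 3
7 + 4
7 + 2 + 2
6 + 5
6 + 3 + 2
5 + 4 + 2
5 + 3 + 3
5 + 2 + 2 + 2
4 + 4 + 3
4 + 3 + 2 + 2
3 + 3 + 3 + 2
3 + 2 + 2 + 2 + 2
That's 14 in total.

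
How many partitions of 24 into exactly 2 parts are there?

12

Enumerating:
23, 1
22, 2
21, 3
20, 4
19, 5
18, 6
17, 7
16, 8
15, 9
14, 10
13, 11
12, 12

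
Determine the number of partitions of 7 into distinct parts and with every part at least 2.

The partitions of 7 that satisfy the conditions:
7
2 + 5
3 + 4
That's 3 in total.

3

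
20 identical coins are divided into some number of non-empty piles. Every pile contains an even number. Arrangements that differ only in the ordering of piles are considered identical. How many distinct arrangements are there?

There are too many to list fully; the first 12 (by largest part) are:
20
18,2
16,4
16,2,2
14,6
14,4,2
14,2,2,2
12,8
12,6,2
12,4,4
12,4,2,2
12,2,2,2,2
…and 30 more, for 42 total.

42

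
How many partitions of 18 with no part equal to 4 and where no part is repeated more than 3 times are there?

A full systematic count gives 128.

128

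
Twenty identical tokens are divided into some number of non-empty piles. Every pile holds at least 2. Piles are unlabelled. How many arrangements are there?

Systematic enumeration (by largest part, then next-largest, …) yields 137.

137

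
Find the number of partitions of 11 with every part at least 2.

14

The partitions of 11 that satisfy the conditions:
11
9, 2
8, 3
7, 4
7, 2, 2
6, 5
6, 3, 2
5, 4, 2
5, 3, 3
5, 2, 2, 2
4, 4, 3
4, 3, 2, 2
3, 3, 3, 2
3, 2, 2, 2, 2
That's 14 in total.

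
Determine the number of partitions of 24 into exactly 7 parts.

Counting exhaustively, 201 partitions satisfy the conditions.

201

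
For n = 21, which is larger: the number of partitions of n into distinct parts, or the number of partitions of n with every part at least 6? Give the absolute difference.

67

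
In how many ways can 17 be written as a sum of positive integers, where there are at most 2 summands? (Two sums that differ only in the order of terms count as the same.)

9

They are:
17
1 + 16
2 + 15
3 + 14
4 + 13
5 + 12
6 + 11
7 + 10
8 + 9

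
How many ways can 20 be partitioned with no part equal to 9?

Enumerating by decreasing first part gives 571 partitions in all.

571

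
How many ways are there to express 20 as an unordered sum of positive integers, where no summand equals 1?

137

A full systematic count gives 137.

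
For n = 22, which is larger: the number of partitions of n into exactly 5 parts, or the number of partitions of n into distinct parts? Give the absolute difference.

Partitions of 22 into exactly 5 parts: 119.
Partitions of 22 into distinct parts: 89.
|119 − 89| = 30.

30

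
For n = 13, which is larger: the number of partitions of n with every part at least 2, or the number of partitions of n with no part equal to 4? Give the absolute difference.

Partitions of 13 with every part at least 2: 24.
Partitions of 13 with no part equal to 4: 71.
|24 − 71| = 47.

47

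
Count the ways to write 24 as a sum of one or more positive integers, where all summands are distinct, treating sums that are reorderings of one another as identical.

Direct enumeration gives 122 partitions.

122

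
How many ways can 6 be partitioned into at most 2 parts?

The partitions of 6 that satisfy the conditions:
6
5, 1
4, 2
3, 3
Counting gives 4.

4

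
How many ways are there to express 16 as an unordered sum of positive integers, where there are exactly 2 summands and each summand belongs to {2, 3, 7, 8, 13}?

Enumerating:
13,3
8,8
Counting gives 2.

2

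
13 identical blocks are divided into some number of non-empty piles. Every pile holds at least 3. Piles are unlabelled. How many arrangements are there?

Enumerating:
13
10,3
9,4
8,5
7,6
7,3,3
6,4,3
5,5,3
5,4,4
4,3,3,3

10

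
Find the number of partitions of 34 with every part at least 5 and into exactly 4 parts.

A partial list (first 12 by largest part):
19, 5, 5, 5
18, 6, 5, 5
17, 7, 5, 5
17, 6, 6, 5
16, 8, 5, 5
16, 7, 6, 5
16, 6, 6, 6
15, 9, 5, 5
15, 8, 6, 5
15, 7, 7, 5
15, 7, 6, 6
14, 10, 5, 5
…and 35 more, for 47 total.

47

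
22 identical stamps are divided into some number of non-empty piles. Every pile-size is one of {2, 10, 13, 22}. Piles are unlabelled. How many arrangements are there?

4

Listing the qualifying partitions of 22:
22
10,10,2
10,2,2,2,2,2,2
2,2,2,2,2,2,2,2,2,2,2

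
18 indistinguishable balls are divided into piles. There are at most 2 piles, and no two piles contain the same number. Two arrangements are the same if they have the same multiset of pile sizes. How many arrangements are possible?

9

They are:
18
1, 17
2, 16
3, 15
4, 14
5, 13
6, 12
7, 11
8, 10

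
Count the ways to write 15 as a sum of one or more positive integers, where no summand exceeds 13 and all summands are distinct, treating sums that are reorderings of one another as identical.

25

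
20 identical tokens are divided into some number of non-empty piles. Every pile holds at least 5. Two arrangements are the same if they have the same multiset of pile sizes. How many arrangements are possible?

They are:
20
15, 5
14, 6
13, 7
12, 8
11, 9
10, 10
10, 5, 5
9, 6, 5
8, 7, 5
8, 6, 6
7, 7, 6
5, 5, 5, 5
Counting gives 13.

13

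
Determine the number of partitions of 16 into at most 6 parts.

136

Counting exhaustively, 136 partitions satisfy the conditions.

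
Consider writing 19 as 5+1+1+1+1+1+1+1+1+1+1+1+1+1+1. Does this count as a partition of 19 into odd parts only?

Yes

The parts sum to 19, and the condition 'every summand is odd' holds.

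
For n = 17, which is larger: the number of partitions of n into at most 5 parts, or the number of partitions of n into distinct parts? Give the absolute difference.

81

Partitions of 17 into at most 5 parts: 119.
Partitions of 17 into distinct parts: 38.
|119 − 38| = 81.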